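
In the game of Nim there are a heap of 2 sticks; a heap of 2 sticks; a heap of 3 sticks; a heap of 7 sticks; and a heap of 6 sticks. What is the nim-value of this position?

2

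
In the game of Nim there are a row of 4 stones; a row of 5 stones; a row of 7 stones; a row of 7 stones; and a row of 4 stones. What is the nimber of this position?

5

Compute the nim-sum pairwise:
4 XOR 5 = 1
1 XOR 7 = 6
6 XOR 7 = 1
1 XOR 4 = 5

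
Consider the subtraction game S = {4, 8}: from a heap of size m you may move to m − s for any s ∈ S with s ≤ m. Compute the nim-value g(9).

2

Compute g(0), g(1), … for moves {4, 8}:
k:     0  1  2  3  4  5  6  7  8  9
g(k):  0  0  0  0  1  1  1  1  2  2
So g(9) = 2.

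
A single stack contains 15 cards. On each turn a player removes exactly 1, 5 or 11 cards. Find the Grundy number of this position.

1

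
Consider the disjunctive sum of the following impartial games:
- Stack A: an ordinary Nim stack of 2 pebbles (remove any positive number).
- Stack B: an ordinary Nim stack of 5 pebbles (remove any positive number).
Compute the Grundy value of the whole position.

Stack A is a plain Nim stack of size 2, so its Grundy value is 2.
Stack B is a plain Nim stack of size 5, so its Grundy value is 5.
By the Sprague-Grundy theorem, the Grundy value of a sum of independent games is the XOR of the component values.
Combined value = 2 XOR 5 = 7.

7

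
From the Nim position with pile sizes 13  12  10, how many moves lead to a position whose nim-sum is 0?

3

Compute the nim-sum pairwise:
13 XOR 12 = 1
1 XOR 10 = 11
The overall nim-sum is X = 11. A pile of size p has a winning move iff p XOR X < p (reduce it to p XOR X).
  13: 13 XOR 11 = 6 < 13 — winning move (to 6).
  12: 12 XOR 11 = 7 < 12 — winning move (to 7).
  10: 10 XOR 11 = 1 < 10 — winning move (to 1).
That gives 3 winning moves.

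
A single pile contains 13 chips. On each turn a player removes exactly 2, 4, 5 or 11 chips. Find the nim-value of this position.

Compute g(0), g(1), … for moves {2, 4, 5, 11}:
k:     0  1  2  3  4  5  6  7  8  9 10 11 12 13
g(k):  0  0  1  1  2  2  3  0  0  1  1  2  2  3
So g(13) = 3.

3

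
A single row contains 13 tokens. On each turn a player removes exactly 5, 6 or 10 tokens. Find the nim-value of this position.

2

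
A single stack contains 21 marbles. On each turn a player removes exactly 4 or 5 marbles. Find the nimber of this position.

0

Grundy values for subtraction set {4, 5}:
k:     0  1  2  3  4  5  6  7  8  9 10 11 12 13 14 15 16 17 18 19 20 21
g(k):  0  0  0  0  1  1  1  1  2  0  0  0  0  1  1  1  1  2  0  0  0  0
So g(21) = 0.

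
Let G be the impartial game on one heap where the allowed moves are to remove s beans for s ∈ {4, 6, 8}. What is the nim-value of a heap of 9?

2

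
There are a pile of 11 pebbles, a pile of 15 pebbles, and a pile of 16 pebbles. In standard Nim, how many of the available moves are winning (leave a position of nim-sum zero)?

1

Nim-sum: 11 ^ 15 ^ 16 = 20.
The overall nim-sum is X = 20. A pile of size p has a winning move iff p XOR X < p (reduce it to p XOR X).
  11: 11 XOR 20 = 31 ≥ 11 — no move.
  15: 15 XOR 20 = 27 ≥ 15 — no move.
  16: 16 XOR 20 = 4 < 16 — winning move (to 4).
That gives 1 winning move.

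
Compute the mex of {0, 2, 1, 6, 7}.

The values 0, 1, 2 are all present; 3 is the first non-negative integer missing from the set.

3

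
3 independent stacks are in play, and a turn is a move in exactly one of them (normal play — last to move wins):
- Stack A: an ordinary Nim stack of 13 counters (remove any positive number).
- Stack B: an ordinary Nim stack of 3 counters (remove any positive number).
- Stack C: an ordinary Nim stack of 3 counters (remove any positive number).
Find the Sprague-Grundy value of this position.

13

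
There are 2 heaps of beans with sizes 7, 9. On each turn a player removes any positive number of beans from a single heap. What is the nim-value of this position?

Nim-sum: 7 ^ 9 = 14.

14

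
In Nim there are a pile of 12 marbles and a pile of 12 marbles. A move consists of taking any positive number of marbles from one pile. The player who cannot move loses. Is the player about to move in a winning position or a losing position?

Losing position

Compute the nim-sum pairwise:
12 ⊕ 12 = 0
The nim-sum is 0, so this is a P-position: the player to move is in a losing position under optimal play.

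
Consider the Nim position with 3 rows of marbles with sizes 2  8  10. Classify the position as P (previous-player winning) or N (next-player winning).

Nim-sum: 2 ⊕ 8 ⊕ 10 = 0.
The nim-sum is 0, so this is a P-position: the player to move is in a losing position under optimal play.

P-position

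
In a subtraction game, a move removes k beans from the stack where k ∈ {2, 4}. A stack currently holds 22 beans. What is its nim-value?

2

Compute g(0), g(1), … for moves {2, 4}:
k:     0  1  2  3  4  5  6  7  8  9 10 11 12 13 14 15 16 17 18 19 20 21 22
g(k):  0  0  1  1  2  2  0  0  1  1  2  2  0  0  1  1  2  2  0  0  1  1  2
So g(22) = 2.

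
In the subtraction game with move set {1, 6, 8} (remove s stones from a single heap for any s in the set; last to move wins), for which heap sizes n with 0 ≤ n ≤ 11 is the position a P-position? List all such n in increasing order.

Build the Grundy sequence with g(k) = mex{g(k−s) : s ∈ {1, 6, 8}, s ≤ k}:
k:     0  1  2  3  4  5  6  7  8  9 10 11
g(k):  0  1  0  1  0  1  2  0  1  0  1  0
The P-positions (g = 0) in 0..11 are 0, 2, 4, 7, 9, 11.

0, 2, 4, 7, 9, 11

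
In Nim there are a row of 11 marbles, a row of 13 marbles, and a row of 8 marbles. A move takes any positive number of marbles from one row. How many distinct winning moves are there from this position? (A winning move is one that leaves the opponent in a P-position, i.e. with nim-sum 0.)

3

Compute the nim-sum pairwise:
11 XOR 13 = 6
6 XOR 8 = 14
The overall nim-sum is X = 14. A row of size p has a winning move iff p XOR X < p (reduce it to p XOR X).
  11: 11 XOR 14 = 5 < 11 — winning move (to 5).
  13: 13 XOR 14 = 3 < 13 — winning move (to 3).
  8: 8 XOR 14 = 6 < 8 — winning move (to 6).
That gives 3 winning moves.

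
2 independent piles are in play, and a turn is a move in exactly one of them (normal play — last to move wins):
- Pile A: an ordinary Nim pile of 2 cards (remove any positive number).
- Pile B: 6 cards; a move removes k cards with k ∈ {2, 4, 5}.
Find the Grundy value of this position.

Pile A is a plain Nim pile of size 2, so its Grundy value is 2.
Build the Grundy sequence for pile B with g(k) = mex{g(k−s) : s ∈ {2, 4, 5}, s ≤ k}:
k:     0  1  2  3  4  5  6
g(k):  0  0  1  1  2  2  3
So g(6) = 3.
The value of a disjunctive sum is the nim-sum of the parts.
Combined value = 2 ⊕ 3 = 1.

1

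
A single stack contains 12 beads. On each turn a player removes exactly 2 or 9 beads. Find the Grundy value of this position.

0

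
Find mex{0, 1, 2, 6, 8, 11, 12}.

3

The values 0, 1, 2 are all present; 3 is the first non-negative integer missing from the set.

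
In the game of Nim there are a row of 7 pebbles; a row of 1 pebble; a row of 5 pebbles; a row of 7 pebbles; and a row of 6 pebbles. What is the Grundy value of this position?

Nim-sum: 7 ⊕ 1 ⊕ 5 ⊕ 7 ⊕ 6 = 2.

2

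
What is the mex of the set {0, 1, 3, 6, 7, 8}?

2

The values 0, 1 are all present; 2 is the first non-negative integer missing from the set.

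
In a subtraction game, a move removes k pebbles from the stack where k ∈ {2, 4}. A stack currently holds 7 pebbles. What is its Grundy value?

0

Compute g(0), g(1), … for moves {2, 4}:
k:     0  1  2  3  4  5  6  7
g(k):  0  0  1  1  2  2  0  0
So g(7) = 0.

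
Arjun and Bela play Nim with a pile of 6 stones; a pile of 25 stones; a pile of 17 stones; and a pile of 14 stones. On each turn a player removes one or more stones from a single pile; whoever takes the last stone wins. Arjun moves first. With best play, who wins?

Bela wins

Compute the nim-sum pairwise:
6 XOR 25 = 31
31 XOR 17 = 14
14 XOR 14 = 0
The nim-sum is 0, so this is a P-position: the player to move is in a losing position under optimal play; Arjun is about to move from it and so loses — Bela wins.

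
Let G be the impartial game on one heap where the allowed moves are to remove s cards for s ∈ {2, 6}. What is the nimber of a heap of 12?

0

Compute g(0), g(1), … for moves {2, 6}:
g(0) = mex{} = 0
g(1) = mex{} = 0
g(2) = mex{0} = 1
g(3) = mex{0} = 1
g(4) = mex{1} = 0
g(5) = mex{1} = 0
g(6) = mex{0} = 1
g(7) = mex{0} = 1
g(8) = mex{1} = 0
g(9) = mex{1} = 0
g(10) = mex{0} = 1
g(11) = mex{0} = 1
g(12) = mex{1} = 0
So g(12) = 0.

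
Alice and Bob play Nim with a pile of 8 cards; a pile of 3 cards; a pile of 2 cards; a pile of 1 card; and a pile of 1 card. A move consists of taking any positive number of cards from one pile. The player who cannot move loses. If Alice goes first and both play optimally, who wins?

Alice wins

Compute the nim-sum pairwise:
8 ⊕ 3 = 11
11 ⊕ 2 = 9
9 ⊕ 1 = 8
8 ⊕ 1 = 9
The nim-sum is 9 ≠ 0, so this is an N-position: the player to move can win; Alice has a winning move.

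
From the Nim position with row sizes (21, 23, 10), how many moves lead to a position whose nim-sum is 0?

1

Nim-sum: 21 XOR 23 XOR 10 = 8.
The overall nim-sum is X = 8. A row of size p has a winning move iff p XOR X < p (reduce it to p XOR X).
  21: 21 XOR 8 = 29 ≥ 21 — no move.
  23: 23 XOR 8 = 31 ≥ 23 — no move.
  10: 10 XOR 8 = 2 < 10 — winning move (to 2).
That gives 1 winning move.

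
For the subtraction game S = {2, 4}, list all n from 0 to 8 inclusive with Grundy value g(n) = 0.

0, 1, 6, 7

Grundy values for subtraction set {2, 4}:
k:     0  1  2  3  4  5  6  7  8
g(k):  0  0  1  1  2  2  0  0  1
The P-positions (g = 0) in 0..8 are 0, 1, 6, 7.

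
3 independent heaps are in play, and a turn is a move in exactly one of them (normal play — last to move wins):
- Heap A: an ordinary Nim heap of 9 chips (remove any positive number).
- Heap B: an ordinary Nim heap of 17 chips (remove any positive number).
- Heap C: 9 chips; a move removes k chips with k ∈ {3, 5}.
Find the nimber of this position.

24

Heap A is a plain Nim heap of size 9, so its Grundy value is 9.
Heap B is a plain Nim heap of size 17, so its Grundy value is 17.
Build the Grundy sequence for heap C with g(k) = mex{g(k−s) : s ∈ {3, 5}, s ≤ k}:
k:     0  1  2  3  4  5  6  7  8  9
g(k):  0  0  0  1  1  1  2  2  0  0
So g(9) = 0.
The value of a disjunctive sum is the nim-sum of the parts.
Combined value = 9 ⊕ 17 ⊕ 0 = 24.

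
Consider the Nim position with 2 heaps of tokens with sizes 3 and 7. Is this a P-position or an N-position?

N-position

Nim-sum: 3 ^ 7 = 4.
The nim-sum is 4 ≠ 0, so this is an N-position: the player to move can win.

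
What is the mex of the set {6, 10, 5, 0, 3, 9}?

1

0 is in the set but 1 is not, so the mex is 1.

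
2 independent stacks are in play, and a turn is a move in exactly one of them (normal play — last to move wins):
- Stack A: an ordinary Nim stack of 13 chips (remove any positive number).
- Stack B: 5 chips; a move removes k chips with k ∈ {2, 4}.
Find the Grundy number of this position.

15

Stack A is a plain Nim stack of size 13, so its Grundy value is 13.
Grundy values for stack B (subtraction set {2, 4}):
k:     0  1  2  3  4  5
g(k):  0  0  1  1  2  2
So g(5) = 2.
By the Sprague-Grundy theorem, the Grundy value of a sum of independent games is the XOR of the component values.
Combined value = 13 ⊕ 2 = 15.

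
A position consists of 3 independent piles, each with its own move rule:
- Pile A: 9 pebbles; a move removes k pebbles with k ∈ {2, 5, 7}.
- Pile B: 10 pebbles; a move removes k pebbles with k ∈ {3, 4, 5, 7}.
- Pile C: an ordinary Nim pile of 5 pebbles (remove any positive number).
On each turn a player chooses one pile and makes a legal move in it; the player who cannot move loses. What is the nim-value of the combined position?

7

For pile A, compute g(0), g(1), … with moves {2, 5, 7}:
g(0) = mex{} = 0
g(1) = mex{} = 0
g(2) = mex{0} = 1
g(3) = mex{0} = 1
g(4) = mex{1} = 0
g(5) = mex{0,1} = 2
g(6) = mex{0} = 1
g(7) = mex{0,1,2} = 3
g(8) = mex{0,1} = 2
g(9) = mex{0,1,3} = 2
So g(9) = 2.
Grundy values for pile B (subtraction set {3, 4, 5, 7}):
g(0) = mex{} = 0
g(1) = mex{} = 0
g(2) = mex{} = 0
g(3) = mex{0} = 1
g(4) = mex{0} = 1
g(5) = mex{0} = 1
g(6) = mex{0,1} = 2
g(7) = mex{0,1} = 2
g(8) = mex{0,1} = 2
g(9) = mex{0,1,2} = 3
g(10) = mex{1,2} = 0
So g(10) = 0.
Pile C is a plain Nim pile of size 5, so its Grundy value is 5.
The value of a disjunctive sum is the nim-sum of the parts.
Combined value = 2 ⊕ 0 ⊕ 5 = 7.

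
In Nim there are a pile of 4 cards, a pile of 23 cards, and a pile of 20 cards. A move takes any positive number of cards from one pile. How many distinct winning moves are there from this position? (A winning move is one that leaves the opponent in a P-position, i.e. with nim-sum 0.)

Compute the nim-sum pairwise:
4 ⊕ 23 = 19
19 ⊕ 20 = 7
The overall nim-sum is X = 7. A pile of size p has a winning move iff p XOR X < p (reduce it to p XOR X).
  4: 4 XOR 7 = 3 < 4 — winning move (to 3).
  23: 23 XOR 7 = 16 < 23 — winning move (to 16).
  20: 20 XOR 7 = 19 < 20 — winning move (to 19).
That gives 3 winning moves.

3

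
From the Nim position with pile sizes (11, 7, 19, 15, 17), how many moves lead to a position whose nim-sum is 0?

5

Compute the nim-sum pairwise:
11 XOR 7 = 12
12 XOR 19 = 31
31 XOR 15 = 16
16 XOR 17 = 1
The overall nim-sum is X = 1. A pile of size p has a winning move iff p XOR X < p (reduce it to p XOR X).
  11: 11 XOR 1 = 10 < 11 — winning move (to 10).
  7: 7 XOR 1 = 6 < 7 — winning move (to 6).
  19: 19 XOR 1 = 18 < 19 — winning move (to 18).
  15: 15 XOR 1 = 14 < 15 — winning move (to 14).
  17: 17 XOR 1 = 16 < 17 — winning move (to 16).
That gives 5 winning moves.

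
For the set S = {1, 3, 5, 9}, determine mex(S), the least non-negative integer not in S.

0 is not in the set, so the mex is 0.

0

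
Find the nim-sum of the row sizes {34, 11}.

41

Nim-sum: 34 XOR 11 = 41.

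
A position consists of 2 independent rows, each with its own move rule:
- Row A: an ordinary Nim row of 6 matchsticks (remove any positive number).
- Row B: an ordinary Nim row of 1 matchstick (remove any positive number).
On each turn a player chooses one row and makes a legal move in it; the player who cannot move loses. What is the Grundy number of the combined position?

7

Row A is a plain Nim row of size 6, so its Grundy value is 6.
Row B is a plain Nim row of size 1, so its Grundy value is 1.
By the Sprague-Grundy theorem, the Grundy value of a sum of independent games is the XOR of the component values.
Combined value = 6 ⊕ 1 = 7.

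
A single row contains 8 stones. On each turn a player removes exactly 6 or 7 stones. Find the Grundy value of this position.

1

Build the Grundy sequence with g(k) = mex{g(k−s) : s ∈ {6, 7}, s ≤ k}:
g(0) = mex{} = 0
g(1) = mex{} = 0
g(2) = mex{} = 0
g(3) = mex{} = 0
g(4) = mex{} = 0
g(5) = mex{} = 0
g(6) = mex{0} = 1
g(7) = mex{0} = 1
g(8) = mex{0} = 1
So g(8) = 1.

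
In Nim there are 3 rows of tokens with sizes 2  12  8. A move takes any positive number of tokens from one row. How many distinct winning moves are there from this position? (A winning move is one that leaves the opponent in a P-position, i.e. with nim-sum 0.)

1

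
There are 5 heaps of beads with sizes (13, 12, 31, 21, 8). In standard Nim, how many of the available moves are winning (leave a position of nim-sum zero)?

1

Nim-sum: 13 XOR 12 XOR 31 XOR 21 XOR 8 = 3.
The overall nim-sum is X = 3. A heap of size p has a winning move iff p XOR X < p (reduce it to p XOR X).
  13: 13 XOR 3 = 14 ≥ 13 — no move.
  12: 12 XOR 3 = 15 ≥ 12 — no move.
  31: 31 XOR 3 = 28 < 31 — winning move (to 28).
  21: 21 XOR 3 = 22 ≥ 21 — no move.
  8: 8 XOR 3 = 11 ≥ 8 — no move.
That gives 1 winning move.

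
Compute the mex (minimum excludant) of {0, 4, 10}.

1

0 is in the set but 1 is not, so the mex is 1.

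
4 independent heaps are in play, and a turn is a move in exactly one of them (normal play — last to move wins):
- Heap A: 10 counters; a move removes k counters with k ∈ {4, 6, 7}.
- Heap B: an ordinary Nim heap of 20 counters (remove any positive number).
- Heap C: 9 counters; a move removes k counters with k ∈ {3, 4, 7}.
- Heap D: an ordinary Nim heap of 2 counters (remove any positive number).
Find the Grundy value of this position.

23

Grundy values for heap A (subtraction set {4, 6, 7}):
g(0) = mex{} = 0
g(1) = mex{} = 0
g(2) = mex{} = 0
g(3) = mex{} = 0
g(4) = mex{0} = 1
g(5) = mex{0} = 1
g(6) = mex{0} = 1
g(7) = mex{0} = 1
g(8) = mex{0,1} = 2
g(9) = mex{0,1} = 2
g(10) = mex{0,1} = 2
So g(10) = 2.
Heap B is a plain Nim heap of size 20, so its Grundy value is 20.
Build the Grundy sequence for heap C with g(k) = mex{g(k−s) : s ∈ {3, 4, 7}, s ≤ k}:
k:     0  1  2  3  4  5  6  7  8  9
g(k):  0  0  0  1  1  1  2  2  2  3
So g(9) = 3.
Heap D is a plain Nim heap of size 2, so its Grundy value is 2.
The value of a disjunctive sum is the nim-sum of the parts.
Combined value = 2 ⊕ 20 ⊕ 3 ⊕ 2 = 23.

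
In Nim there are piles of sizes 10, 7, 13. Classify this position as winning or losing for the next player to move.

Losing position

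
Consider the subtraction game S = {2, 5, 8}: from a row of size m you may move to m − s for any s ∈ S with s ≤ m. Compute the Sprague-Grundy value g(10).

0

Grundy values for subtraction set {2, 5, 8}:
k:     0  1  2  3  4  5  6  7  8  9 10
g(k):  0  0  1  1  0  2  1  0  2  1  0
So g(10) = 0.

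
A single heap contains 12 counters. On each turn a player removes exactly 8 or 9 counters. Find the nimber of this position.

1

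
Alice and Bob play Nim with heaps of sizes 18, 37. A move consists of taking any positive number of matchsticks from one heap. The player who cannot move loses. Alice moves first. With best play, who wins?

Nim-sum: 18 XOR 37 = 55.
The nim-sum is 55 ≠ 0, so this is an N-position: the player to move can win; Alice has a winning move.

Alice wins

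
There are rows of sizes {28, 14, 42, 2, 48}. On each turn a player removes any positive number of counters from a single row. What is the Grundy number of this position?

10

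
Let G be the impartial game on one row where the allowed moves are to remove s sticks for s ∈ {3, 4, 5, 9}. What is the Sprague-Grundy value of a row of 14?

Compute g(0), g(1), … for moves {3, 4, 5, 9}:
k:     0  1  2  3  4  5  6  7  8  9 10 11 12 13 14
g(k):  0  0  0  1  1  1  2  2  0  3  3  1  4  2  0
So g(14) = 0.

0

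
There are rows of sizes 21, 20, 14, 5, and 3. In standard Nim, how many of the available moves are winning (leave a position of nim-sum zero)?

1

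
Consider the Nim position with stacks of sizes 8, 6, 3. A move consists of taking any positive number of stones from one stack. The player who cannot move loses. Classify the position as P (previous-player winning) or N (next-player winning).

Compute the nim-sum pairwise:
8 ^ 6 = 14
14 ^ 3 = 13
The nim-sum is 13 ≠ 0, so this is an N-position: the player to move can win.

N-position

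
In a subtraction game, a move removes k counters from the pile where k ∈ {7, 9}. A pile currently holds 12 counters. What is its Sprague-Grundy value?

1

Compute g(0), g(1), … for moves {7, 9}:
k:     0  1  2  3  4  5  6  7  8  9 10 11 12
g(k):  0  0  0  0  0  0  0  1  1  1  1  1  1
So g(12) = 1.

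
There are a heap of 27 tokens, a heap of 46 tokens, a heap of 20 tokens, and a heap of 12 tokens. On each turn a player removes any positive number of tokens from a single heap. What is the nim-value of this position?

45

Nim-sum: 27 XOR 46 XOR 20 XOR 12 = 45.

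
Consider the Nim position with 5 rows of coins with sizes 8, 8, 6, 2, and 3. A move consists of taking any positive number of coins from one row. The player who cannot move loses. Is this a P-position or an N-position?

Nim-sum: 8 XOR 8 XOR 6 XOR 2 XOR 3 = 7.
The nim-sum is 7 ≠ 0, so this is an N-position: the player to move can win.

N-position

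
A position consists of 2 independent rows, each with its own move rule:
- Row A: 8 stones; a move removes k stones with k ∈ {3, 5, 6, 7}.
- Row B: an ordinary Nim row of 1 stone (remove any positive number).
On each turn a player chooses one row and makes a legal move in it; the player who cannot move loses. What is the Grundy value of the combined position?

Build the Grundy sequence for row A with g(k) = mex{g(k−s) : s ∈ {3, 5, 6, 7}, s ≤ k}:
g(0) = mex{} = 0
g(1) = mex{} = 0
g(2) = mex{} = 0
g(3) = mex{0} = 1
g(4) = mex{0} = 1
g(5) = mex{0} = 1
g(6) = mex{0,1} = 2
g(7) = mex{0,1} = 2
g(8) = mex{0,1} = 2
So g(8) = 2.
Row B is a plain Nim row of size 1, so its Grundy value is 1.
The value of a disjunctive sum is the nim-sum of the parts.
Combined value = 2 XOR 1 = 3.

3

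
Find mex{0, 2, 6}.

0 is in the set but 1 is not, so the mex is 1.

1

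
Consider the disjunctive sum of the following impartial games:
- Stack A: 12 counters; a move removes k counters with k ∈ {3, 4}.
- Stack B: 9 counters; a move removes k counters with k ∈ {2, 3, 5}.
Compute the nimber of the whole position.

0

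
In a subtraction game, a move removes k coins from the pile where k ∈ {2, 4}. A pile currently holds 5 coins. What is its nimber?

2

Build the Grundy sequence with g(k) = mex{g(k−s) : s ∈ {2, 4}, s ≤ k}:
k:     0  1  2  3  4  5
g(k):  0  0  1  1  2  2
So g(5) = 2.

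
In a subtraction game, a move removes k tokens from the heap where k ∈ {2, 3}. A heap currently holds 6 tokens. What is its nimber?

Build the Grundy sequence with g(k) = mex{g(k−s) : s ∈ {2, 3}, s ≤ k}:
k:     0  1  2  3  4  5  6
g(k):  0  0  1  1  2  0  0
So g(6) = 0.

0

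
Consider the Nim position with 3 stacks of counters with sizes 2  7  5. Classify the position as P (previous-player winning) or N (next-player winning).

P-position

Compute the nim-sum pairwise:
2 ⊕ 7 = 5
5 ⊕ 5 = 0
The nim-sum is 0, so this is a P-position: the player to move is in a losing position under optimal play.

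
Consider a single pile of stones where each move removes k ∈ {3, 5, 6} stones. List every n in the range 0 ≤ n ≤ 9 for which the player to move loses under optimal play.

0, 1, 2, 9

Compute g(0), g(1), … for moves {3, 5, 6}:
g(0) = mex{} = 0
g(1) = mex{} = 0
g(2) = mex{} = 0
g(3) = mex{0} = 1
g(4) = mex{0} = 1
g(5) = mex{0} = 1
g(6) = mex{0,1} = 2
g(7) = mex{0,1} = 2
g(8) = mex{0,1} = 2
g(9) = mex{1,2} = 0
The P-positions (g = 0) in 0..9 are 0, 1, 2, 9.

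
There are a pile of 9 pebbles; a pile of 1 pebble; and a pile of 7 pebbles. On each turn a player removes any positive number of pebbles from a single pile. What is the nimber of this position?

Nim-sum: 9 ⊕ 1 ⊕ 7 = 15.

15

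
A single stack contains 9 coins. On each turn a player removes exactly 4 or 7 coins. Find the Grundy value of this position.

2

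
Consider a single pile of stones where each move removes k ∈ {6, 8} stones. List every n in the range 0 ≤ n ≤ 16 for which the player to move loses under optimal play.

0, 1, 2, 3, 4, 5, 14, 15, 16

Grundy values for subtraction set {6, 8}:
k:     0  1  2  3  4  5  6  7  8  9 10 11 12 13 14 15 16
g(k):  0  0  0  0  0  0  1  1  1  1  1  1  2  2  0  0  0
The P-positions (g = 0) in 0..16 are 0, 1, 2, 3, 4, 5, 14, 15, 16.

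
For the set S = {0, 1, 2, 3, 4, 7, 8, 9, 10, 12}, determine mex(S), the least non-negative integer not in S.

5

The values 0, 1, 2, 3, 4 are all present; 5 is the first non-negative integer missing from the set.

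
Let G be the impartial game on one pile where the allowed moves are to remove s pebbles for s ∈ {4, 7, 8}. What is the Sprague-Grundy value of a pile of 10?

Grundy values for subtraction set {4, 7, 8}:
g(0) = mex{} = 0
g(1) = mex{} = 0
g(2) = mex{} = 0
g(3) = mex{} = 0
g(4) = mex{0} = 1
g(5) = mex{0} = 1
g(6) = mex{0} = 1
g(7) = mex{0} = 1
g(8) = mex{0,1} = 2
g(9) = mex{0,1} = 2
g(10) = mex{0,1} = 2
So g(10) = 2.

2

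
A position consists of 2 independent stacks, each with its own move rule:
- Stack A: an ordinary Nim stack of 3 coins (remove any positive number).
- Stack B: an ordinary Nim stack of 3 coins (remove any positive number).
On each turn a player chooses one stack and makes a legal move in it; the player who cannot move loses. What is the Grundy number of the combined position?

0

Stack A is a plain Nim stack of size 3, so its Grundy value is 3.
Stack B is a plain Nim stack of size 3, so its Grundy value is 3.
By the Sprague-Grundy theorem, the Grundy value of a sum of independent games is the XOR of the component values.
Combined value = 3 XOR 3 = 0.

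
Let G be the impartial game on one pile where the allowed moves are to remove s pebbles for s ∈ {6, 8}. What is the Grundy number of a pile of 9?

1

Build the Grundy sequence with g(k) = mex{g(k−s) : s ∈ {6, 8}, s ≤ k}:
g(0) = mex{} = 0
g(1) = mex{} = 0
g(2) = mex{} = 0
g(3) = mex{} = 0
g(4) = mex{} = 0
g(5) = mex{} = 0
g(6) = mex{0} = 1
g(7) = mex{0} = 1
g(8) = mex{0} = 1
g(9) = mex{0} = 1
So g(9) = 1.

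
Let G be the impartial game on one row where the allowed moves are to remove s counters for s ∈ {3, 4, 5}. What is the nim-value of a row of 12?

Compute g(0), g(1), … for moves {3, 4, 5}:
k:     0  1  2  3  4  5  6  7  8  9 10 11 12
g(k):  0  0  0  1  1  1  2  2  0  0  0  1  1
So g(12) = 1.

1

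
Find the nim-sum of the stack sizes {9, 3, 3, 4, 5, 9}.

1

Compute the nim-sum pairwise:
9 ^ 3 = 10
10 ^ 3 = 9
9 ^ 4 = 13
13 ^ 5 = 8
8 ^ 9 = 1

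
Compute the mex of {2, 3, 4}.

0

0 is not in the set, so the mex is 0.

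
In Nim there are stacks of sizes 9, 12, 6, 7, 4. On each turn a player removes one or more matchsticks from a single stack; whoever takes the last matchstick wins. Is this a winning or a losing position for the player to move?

Losing position

Compute the nim-sum pairwise:
9 ⊕ 12 = 5
5 ⊕ 6 = 3
3 ⊕ 7 = 4
4 ⊕ 4 = 0
The nim-sum is 0, so this is a P-position: the player to move is in a losing position under optimal play.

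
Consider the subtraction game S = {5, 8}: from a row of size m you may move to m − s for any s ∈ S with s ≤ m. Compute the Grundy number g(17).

0

Grundy values for subtraction set {5, 8}:
k:     0  1  2  3  4  5  6  7  8  9 10 11 12 13 14 15 16 17
g(k):  0  0  0  0  0  1  1  1  1  1  2  2  2  0  0  0  0  0
So g(17) = 0.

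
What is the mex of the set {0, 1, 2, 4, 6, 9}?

3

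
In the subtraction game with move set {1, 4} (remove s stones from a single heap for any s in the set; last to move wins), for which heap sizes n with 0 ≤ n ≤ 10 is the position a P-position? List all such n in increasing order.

0, 2, 5, 7, 10

Grundy values for subtraction set {1, 4}:
k:     0  1  2  3  4  5  6  7  8  9 10
g(k):  0  1  0  1  2  0  1  0  1  2  0
The P-positions (g = 0) in 0..10 are 0, 2, 5, 7, 10.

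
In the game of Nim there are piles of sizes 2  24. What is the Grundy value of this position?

26

Bitwise XOR of the heap sizes:
  00010  (2)
  11000  (24)
  -----
  11010  (26)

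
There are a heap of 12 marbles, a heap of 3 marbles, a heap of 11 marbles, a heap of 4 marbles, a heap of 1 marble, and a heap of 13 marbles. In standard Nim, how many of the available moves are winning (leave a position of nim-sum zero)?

3

Nim-sum: 12 ⊕ 3 ⊕ 11 ⊕ 4 ⊕ 1 ⊕ 13 = 12.
The overall nim-sum is X = 12. A heap of size p has a winning move iff p XOR X < p (reduce it to p XOR X).
  12: 12 XOR 12 = 0 < 12 — winning move (to 0).
  3: 3 XOR 12 = 15 ≥ 3 — no move.
  11: 11 XOR 12 = 7 < 11 — winning move (to 7).
  4: 4 XOR 12 = 8 ≥ 4 — no move.
  1: 1 XOR 12 = 13 ≥ 1 — no move.
  13: 13 XOR 12 = 1 < 13 — winning move (to 1).
That gives 3 winning moves.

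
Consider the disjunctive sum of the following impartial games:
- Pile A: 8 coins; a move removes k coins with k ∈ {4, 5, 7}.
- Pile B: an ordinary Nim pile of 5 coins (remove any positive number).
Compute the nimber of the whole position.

Grundy values for pile A (subtraction set {4, 5, 7}):
k:     0  1  2  3  4  5  6  7  8
g(k):  0  0  0  0  1  1  1  1  2
So g(8) = 2.
Pile B is a plain Nim pile of size 5, so its Grundy value is 5.
The value of a disjunctive sum is the nim-sum of the parts.
Combined value = 2 XOR 5 = 7.

7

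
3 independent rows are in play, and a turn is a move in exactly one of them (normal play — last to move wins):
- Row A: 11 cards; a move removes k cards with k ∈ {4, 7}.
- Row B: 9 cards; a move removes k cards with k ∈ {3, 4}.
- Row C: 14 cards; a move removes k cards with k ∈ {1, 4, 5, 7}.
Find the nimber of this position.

Build the Grundy sequence for row A with g(k) = mex{g(k−s) : s ∈ {4, 7}, s ≤ k}:
g(0) = mex{} = 0
g(1) = mex{} = 0
g(2) = mex{} = 0
g(3) = mex{} = 0
g(4) = mex{0} = 1
g(5) = mex{0} = 1
g(6) = mex{0} = 1
g(7) = mex{0} = 1
g(8) = mex{0,1} = 2
g(9) = mex{0,1} = 2
g(10) = mex{0,1} = 2
g(11) = mex{1} = 0
So g(11) = 0.
For row B, compute g(0), g(1), … with moves {3, 4}:
k:     0  1  2  3  4  5  6  7  8  9
g(k):  0  0  0  1  1  1  2  0  0  0
So g(9) = 0.
Build the Grundy sequence for row C with g(k) = mex{g(k−s) : s ∈ {1, 4, 5, 7}, s ≤ k}:
g(0) = mex{} = 0
g(1) = mex{0} = 1
g(2) = mex{1} = 0
g(3) = mex{0} = 1
g(4) = mex{0,1} = 2
g(5) = mex{0,1,2} = 3
g(6) = mex{0,1,3} = 2
g(7) = mex{0,1,2} = 3
g(8) = mex{1,2,3} = 0
g(9) = mex{0,2,3} = 1
g(10) = mex{1,2,3} = 0
g(11) = mex{0,2,3} = 1
g(12) = mex{0,1,3} = 2
g(13) = mex{0,1,2} = 3
g(14) = mex{0,1,3} = 2
So g(14) = 2.
By the Sprague-Grundy theorem, the Grundy value of a sum of independent games is the XOR of the component values.
Combined value = 0 ⊕ 0 ⊕ 2 = 2.

2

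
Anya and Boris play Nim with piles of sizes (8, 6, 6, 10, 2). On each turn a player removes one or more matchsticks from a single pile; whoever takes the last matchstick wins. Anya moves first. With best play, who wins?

Nim-sum: 8 ^ 6 ^ 6 ^ 10 ^ 2 = 0.
The nim-sum is 0, so this is a P-position: the player to move is in a losing position under optimal play; Anya is about to move from it and so loses — Boris wins.

Boris wins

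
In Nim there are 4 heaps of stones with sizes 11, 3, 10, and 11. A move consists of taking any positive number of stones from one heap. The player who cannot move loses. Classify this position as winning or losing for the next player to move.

Compute the nim-sum pairwise:
11 ^ 3 = 8
8 ^ 10 = 2
2 ^ 11 = 9
The nim-sum is 9 ≠ 0, so this is an N-position: the player to move can win.

Winning position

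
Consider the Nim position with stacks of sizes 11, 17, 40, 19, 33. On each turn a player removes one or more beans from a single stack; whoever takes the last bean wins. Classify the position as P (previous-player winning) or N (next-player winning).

Compute the nim-sum pairwise:
11 ⊕ 17 = 26
26 ⊕ 40 = 50
50 ⊕ 19 = 33
33 ⊕ 33 = 0
The nim-sum is 0, so this is a P-position: the player to move is in a losing position under optimal play.

P-position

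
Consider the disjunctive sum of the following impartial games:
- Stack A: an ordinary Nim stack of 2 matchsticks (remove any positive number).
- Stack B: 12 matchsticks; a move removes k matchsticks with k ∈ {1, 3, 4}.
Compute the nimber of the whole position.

1

Stack A is a plain Nim stack of size 2, so its Grundy value is 2.
Build the Grundy sequence for stack B with g(k) = mex{g(k−s) : s ∈ {1, 3, 4}, s ≤ k}:
g(0) = mex{} = 0
g(1) = mex{0} = 1
g(2) = mex{1} = 0
g(3) = mex{0} = 1
g(4) = mex{0,1} = 2
g(5) = mex{0,1,2} = 3
g(6) = mex{0,1,3} = 2
g(7) = mex{1,2} = 0
g(8) = mex{0,2,3} = 1
g(9) = mex{1,2,3} = 0
g(10) = mex{0,2} = 1
g(11) = mex{0,1} = 2
g(12) = mex{0,1,2} = 3
So g(12) = 3.
The value of a disjunctive sum is the nim-sum of the parts.
Combined value = 2 XOR 3 = 1.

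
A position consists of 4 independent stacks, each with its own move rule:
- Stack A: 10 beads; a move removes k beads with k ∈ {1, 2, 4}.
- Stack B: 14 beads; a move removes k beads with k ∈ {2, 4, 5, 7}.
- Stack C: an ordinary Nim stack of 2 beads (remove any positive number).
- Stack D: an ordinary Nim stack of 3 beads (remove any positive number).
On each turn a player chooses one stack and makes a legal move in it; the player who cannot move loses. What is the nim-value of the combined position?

2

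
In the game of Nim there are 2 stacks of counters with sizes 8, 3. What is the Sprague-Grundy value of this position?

11

Bitwise XOR of the heap sizes:
  1000  (8)
  0011  (3)
  ----
  1011  (11)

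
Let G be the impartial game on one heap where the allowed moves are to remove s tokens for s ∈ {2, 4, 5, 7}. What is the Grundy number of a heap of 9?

0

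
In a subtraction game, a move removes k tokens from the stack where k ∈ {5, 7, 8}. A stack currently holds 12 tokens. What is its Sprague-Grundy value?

Compute g(0), g(1), … for moves {5, 7, 8}:
k:     0  1  2  3  4  5  6  7  8  9 10 11 12
g(k):  0  0  0  0  0  1  1  1  1  1  2  2  2
So g(12) = 2.

2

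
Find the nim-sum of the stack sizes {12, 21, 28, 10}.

Nim-sum: 12 ⊕ 21 ⊕ 28 ⊕ 10 = 15.

15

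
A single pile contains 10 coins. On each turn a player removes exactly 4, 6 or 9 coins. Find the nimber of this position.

2

Build the Grundy sequence with g(k) = mex{g(k−s) : s ∈ {4, 6, 9}, s ≤ k}:
k:     0  1  2  3  4  5  6  7  8  9 10
g(k):  0  0  0  0  1  1  1  1  2  2  2
So g(10) = 2.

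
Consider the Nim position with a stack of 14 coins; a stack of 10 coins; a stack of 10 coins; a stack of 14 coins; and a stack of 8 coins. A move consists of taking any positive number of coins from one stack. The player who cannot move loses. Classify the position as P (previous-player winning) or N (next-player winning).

Nim-sum: 14 XOR 10 XOR 10 XOR 14 XOR 8 = 8.
The nim-sum is 8 ≠ 0, so this is an N-position: the player to move can win.

N-position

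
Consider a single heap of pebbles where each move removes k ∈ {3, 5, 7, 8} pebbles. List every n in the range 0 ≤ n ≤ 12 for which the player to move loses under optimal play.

0, 1, 2, 11, 12

Grundy values for subtraction set {3, 5, 7, 8}:
k:     0  1  2  3  4  5  6  7  8  9 10 11 12
g(k):  0  0  0  1  1  1  2  2  2  3  3  0  0
The P-positions (g = 0) in 0..12 are 0, 1, 2, 11, 12.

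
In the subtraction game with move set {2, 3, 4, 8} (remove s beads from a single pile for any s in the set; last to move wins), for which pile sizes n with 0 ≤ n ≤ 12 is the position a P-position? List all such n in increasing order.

0, 1, 6, 7, 12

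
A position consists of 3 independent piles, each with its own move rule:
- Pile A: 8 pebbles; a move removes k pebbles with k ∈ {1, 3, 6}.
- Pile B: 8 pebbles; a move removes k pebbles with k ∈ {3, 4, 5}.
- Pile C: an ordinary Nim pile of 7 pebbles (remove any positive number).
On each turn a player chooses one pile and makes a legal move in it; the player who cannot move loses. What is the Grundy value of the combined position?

5

Grundy values for pile A (subtraction set {1, 3, 6}):
k:     0  1  2  3  4  5  6  7  8
g(k):  0  1  0  1  0  1  2  3  2
So g(8) = 2.
Build the Grundy sequence for pile B with g(k) = mex{g(k−s) : s ∈ {3, 4, 5}, s ≤ k}:
g(0) = mex{} = 0
g(1) = mex{} = 0
g(2) = mex{} = 0
g(3) = mex{0} = 1
g(4) = mex{0} = 1
g(5) = mex{0} = 1
g(6) = mex{0,1} = 2
g(7) = mex{0,1} = 2
g(8) = mex{1} = 0
So g(8) = 0.
Pile C is a plain Nim pile of size 7, so its Grundy value is 7.
The value of a disjunctive sum is the nim-sum of the parts.
Combined value = 2 ⊕ 0 ⊕ 7 = 5.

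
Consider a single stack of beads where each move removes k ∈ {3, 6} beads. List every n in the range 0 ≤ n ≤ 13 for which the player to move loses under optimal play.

0, 1, 2, 9, 10, 11

Build the Grundy sequence with g(k) = mex{g(k−s) : s ∈ {3, 6}, s ≤ k}:
g(0) = mex{} = 0
g(1) = mex{} = 0
g(2) = mex{} = 0
g(3) = mex{0} = 1
g(4) = mex{0} = 1
g(5) = mex{0} = 1
g(6) = mex{0,1} = 2
g(7) = mex{0,1} = 2
g(8) = mex{0,1} = 2
g(9) = mex{1,2} = 0
g(10) = mex{1,2} = 0
g(11) = mex{1,2} = 0
g(12) = mex{0,2} = 1
g(13) = mex{0,2} = 1
The P-positions (g = 0) in 0..13 are 0, 1, 2, 9, 10, 11.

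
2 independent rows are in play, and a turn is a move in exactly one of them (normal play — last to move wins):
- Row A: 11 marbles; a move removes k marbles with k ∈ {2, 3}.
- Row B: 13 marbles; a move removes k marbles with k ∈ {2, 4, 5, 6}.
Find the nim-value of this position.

Grundy values for row A (subtraction set {2, 3}):
g(0) = mex{} = 0
g(1) = mex{} = 0
g(2) = mex{0} = 1
g(3) = mex{0} = 1
g(4) = mex{0,1} = 2
g(5) = mex{1} = 0
g(6) = mex{1,2} = 0
g(7) = mex{0,2} = 1
g(8) = mex{0} = 1
g(9) = mex{0,1} = 2
g(10) = mex{1} = 0
g(11) = mex{1,2} = 0
So g(11) = 0.
For row B, compute g(0), g(1), … with moves {2, 4, 5, 6}:
k:     0  1  2  3  4  5  6  7  8  9 10 11 12 13
g(k):  0  0  1  1  2  2  3  3  0  0  1  1  2  2
So g(13) = 2.
By the Sprague-Grundy theorem, the Grundy value of a sum of independent games is the XOR of the component values.
Combined value = 0 XOR 2 = 2.

2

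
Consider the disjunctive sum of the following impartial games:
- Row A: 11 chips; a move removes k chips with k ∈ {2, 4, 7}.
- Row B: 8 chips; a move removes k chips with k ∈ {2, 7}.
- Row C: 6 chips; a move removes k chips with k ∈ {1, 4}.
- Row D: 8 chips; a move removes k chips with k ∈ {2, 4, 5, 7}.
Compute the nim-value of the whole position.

Build the Grundy sequence for row A with g(k) = mex{g(k−s) : s ∈ {2, 4, 7}, s ≤ k}:
k:     0  1  2  3  4  5  6  7  8  9 10 11
g(k):  0  0  1  1  2  2  0  3  1  0  2  1
So g(11) = 1.
Build the Grundy sequence for row B with g(k) = mex{g(k−s) : s ∈ {2, 7}, s ≤ k}:
k:     0  1  2  3  4  5  6  7  8
g(k):  0  0  1  1  0  0  1  1  2
So g(8) = 2.
Build the Grundy sequence for row C with g(k) = mex{g(k−s) : s ∈ {1, 4}, s ≤ k}:
g(0) = mex{} = 0
g(1) = mex{0} = 1
g(2) = mex{1} = 0
g(3) = mex{0} = 1
g(4) = mex{0,1} = 2
g(5) = mex{1,2} = 0
g(6) = mex{0} = 1
So g(6) = 1.
For row D, compute g(0), g(1), … with moves {2, 4, 5, 7}:
k:     0  1  2  3  4  5  6  7  8
g(k):  0  0  1  1  2  2  3  3  4
So g(8) = 4.
By the Sprague-Grundy theorem, the Grundy value of a sum of independent games is the XOR of the component values.
Combined value = 1 XOR 2 XOR 1 XOR 4 = 6.

6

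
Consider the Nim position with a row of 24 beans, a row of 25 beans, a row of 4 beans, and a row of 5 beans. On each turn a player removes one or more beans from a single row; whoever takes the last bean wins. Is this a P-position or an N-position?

P-position

Nim-sum: 24 XOR 25 XOR 4 XOR 5 = 0.
The nim-sum is 0, so this is a P-position: the player to move is in a losing position under optimal play.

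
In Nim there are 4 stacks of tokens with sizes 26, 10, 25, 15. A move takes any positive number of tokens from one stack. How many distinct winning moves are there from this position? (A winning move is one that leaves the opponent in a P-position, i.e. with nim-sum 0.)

1

In binary:
  11010  (26)
  01010  (10)
  11001  (25)
  01111  (15)
  -----
  00110  (6)
The overall nim-sum is X = 6. A stack of size p has a winning move iff p XOR X < p (reduce it to p XOR X).
  26: 26 XOR 6 = 28 ≥ 26 — no move.
  10: 10 XOR 6 = 12 ≥ 10 — no move.
  25: 25 XOR 6 = 31 ≥ 25 — no move.
  15: 15 XOR 6 = 9 < 15 — winning move (to 9).
That gives 1 winning move.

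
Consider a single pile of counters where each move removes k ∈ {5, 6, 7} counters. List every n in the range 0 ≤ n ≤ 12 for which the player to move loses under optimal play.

0, 1, 2, 3, 4, 12

Compute g(0), g(1), … for moves {5, 6, 7}:
g(0) = mex{} = 0
g(1) = mex{} = 0
g(2) = mex{} = 0
g(3) = mex{} = 0
g(4) = mex{} = 0
g(5) = mex{0} = 1
g(6) = mex{0} = 1
g(7) = mex{0} = 1
g(8) = mex{0} = 1
g(9) = mex{0} = 1
g(10) = mex{0,1} = 2
g(11) = mex{0,1} = 2
g(12) = mex{1} = 0
The P-positions (g = 0) in 0..12 are 0, 1, 2, 3, 4, 12.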